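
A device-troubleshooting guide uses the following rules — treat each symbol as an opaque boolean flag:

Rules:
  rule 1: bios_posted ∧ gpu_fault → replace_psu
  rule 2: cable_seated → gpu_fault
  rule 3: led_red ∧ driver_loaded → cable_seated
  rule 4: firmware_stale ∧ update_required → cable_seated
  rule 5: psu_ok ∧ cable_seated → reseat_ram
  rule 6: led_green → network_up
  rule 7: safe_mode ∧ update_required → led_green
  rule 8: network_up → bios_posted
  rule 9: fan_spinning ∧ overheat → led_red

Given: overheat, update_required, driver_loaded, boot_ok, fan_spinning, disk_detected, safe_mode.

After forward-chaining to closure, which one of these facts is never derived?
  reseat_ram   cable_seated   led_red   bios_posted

reseat_ram

Round 1: rule 7 [safe_mode ∧ update_required → led_green]; rule 9 [fan_spinning ∧ overheat → led_red]. New: led_green, led_red.
Round 2: rule 3 [led_red ∧ driver_loaded → cable_seated]; rule 6 [led_green → network_up]. New: cable_seated, network_up.
Round 3: rule 2 [cable_seated → gpu_fault]; rule 8 [network_up → bios_posted]. New: gpu_fault, bios_posted.
Round 4: rule 1 [bios_posted ∧ gpu_fault → replace_psu]. New: replace_psu.
Derived: bios_posted (round 3), led_red (round 1), cable_seated (round 2). reseat_ram never appears in any round.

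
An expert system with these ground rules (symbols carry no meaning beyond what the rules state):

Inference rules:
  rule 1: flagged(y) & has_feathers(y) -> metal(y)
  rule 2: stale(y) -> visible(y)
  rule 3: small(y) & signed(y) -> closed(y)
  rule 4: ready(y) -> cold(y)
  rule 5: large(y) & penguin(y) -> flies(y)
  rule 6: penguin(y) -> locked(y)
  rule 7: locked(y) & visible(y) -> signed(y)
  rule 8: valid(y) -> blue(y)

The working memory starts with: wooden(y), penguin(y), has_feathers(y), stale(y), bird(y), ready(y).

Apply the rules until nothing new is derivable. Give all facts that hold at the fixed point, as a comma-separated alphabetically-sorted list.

Round 1 — rule 2, rule 4, rule 6, derive visible(y), cold(y), locked(y).
Round 2 — rule 7, derive signed(y).

bird(y), cold(y), has_feathers(y), locked(y), penguin(y), ready(y), signed(y), stale(y), visible(y), wooden(y)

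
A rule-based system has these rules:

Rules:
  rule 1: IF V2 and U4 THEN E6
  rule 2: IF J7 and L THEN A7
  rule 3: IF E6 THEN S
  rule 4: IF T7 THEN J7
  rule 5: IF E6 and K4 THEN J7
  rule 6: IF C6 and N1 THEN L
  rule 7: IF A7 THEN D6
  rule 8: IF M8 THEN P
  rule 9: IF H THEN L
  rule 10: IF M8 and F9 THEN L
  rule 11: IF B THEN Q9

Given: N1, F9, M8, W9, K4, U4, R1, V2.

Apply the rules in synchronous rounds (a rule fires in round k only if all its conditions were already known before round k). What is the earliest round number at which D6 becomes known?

4

Round 1: rule 1 [IF V2 and U4 THEN E6]; rule 8 [IF M8 THEN P]; rule 10 [IF M8 and F9 THEN L]. Adds E6, P, L.
Round 2: rule 3 [IF E6 THEN S]; rule 5 [IF E6 and K4 THEN J7]. Adds S, J7.
Round 3: rule 2 [IF J7 and L THEN A7]. Adds A7.
Round 4: rule 7 [IF A7 THEN D6]. Adds D6.
D6 first appears in round 4.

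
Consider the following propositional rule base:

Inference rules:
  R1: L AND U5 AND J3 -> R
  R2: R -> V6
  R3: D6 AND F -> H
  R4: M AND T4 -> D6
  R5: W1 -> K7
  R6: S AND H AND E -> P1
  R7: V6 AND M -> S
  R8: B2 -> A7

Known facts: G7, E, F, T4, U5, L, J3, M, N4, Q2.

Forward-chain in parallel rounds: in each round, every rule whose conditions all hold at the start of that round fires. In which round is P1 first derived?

4

Round 1: R1 [L AND U5 AND J3 -> R]; R4 [M AND T4 -> D6]. Adds R, D6.
Round 2: R2 [R -> V6]; R3 [D6 AND F -> H]. Adds V6, H.
Round 3: R7 [V6 AND M -> S]. Adds S.
Round 4: R6 [S AND H AND E -> P1]. Adds P1.
P1 first appears in round 4.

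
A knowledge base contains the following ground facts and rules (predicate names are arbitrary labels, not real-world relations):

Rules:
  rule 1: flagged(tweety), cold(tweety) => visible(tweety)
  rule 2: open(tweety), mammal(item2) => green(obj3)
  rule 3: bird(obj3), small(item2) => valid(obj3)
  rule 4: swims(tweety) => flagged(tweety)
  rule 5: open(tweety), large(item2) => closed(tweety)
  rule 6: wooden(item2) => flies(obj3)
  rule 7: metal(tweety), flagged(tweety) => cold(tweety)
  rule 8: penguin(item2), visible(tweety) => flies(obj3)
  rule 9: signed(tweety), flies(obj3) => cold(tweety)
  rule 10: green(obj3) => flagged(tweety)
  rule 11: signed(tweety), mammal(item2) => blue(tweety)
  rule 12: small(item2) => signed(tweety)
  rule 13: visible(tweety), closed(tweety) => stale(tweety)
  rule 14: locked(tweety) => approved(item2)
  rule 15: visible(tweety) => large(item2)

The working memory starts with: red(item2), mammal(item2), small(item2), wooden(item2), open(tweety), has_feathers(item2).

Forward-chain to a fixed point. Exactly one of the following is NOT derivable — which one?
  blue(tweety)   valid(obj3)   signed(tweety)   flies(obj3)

Round 1 fires rule 2, rule 6, rule 12, giving green(obj3), flies(obj3), signed(tweety).
Round 2 fires rule 9, rule 10, rule 11, giving cold(tweety), flagged(tweety), blue(tweety).
Round 3 fires rule 1, giving visible(tweety).
Round 4 fires rule 15, giving large(item2).
Round 5 fires rule 5, giving closed(tweety).
Round 6 fires rule 13, giving stale(tweety).
Derived: signed(tweety) (round 1), blue(tweety) (round 2), flies(obj3) (round 1). valid(obj3) never appears in any round.

valid(obj3)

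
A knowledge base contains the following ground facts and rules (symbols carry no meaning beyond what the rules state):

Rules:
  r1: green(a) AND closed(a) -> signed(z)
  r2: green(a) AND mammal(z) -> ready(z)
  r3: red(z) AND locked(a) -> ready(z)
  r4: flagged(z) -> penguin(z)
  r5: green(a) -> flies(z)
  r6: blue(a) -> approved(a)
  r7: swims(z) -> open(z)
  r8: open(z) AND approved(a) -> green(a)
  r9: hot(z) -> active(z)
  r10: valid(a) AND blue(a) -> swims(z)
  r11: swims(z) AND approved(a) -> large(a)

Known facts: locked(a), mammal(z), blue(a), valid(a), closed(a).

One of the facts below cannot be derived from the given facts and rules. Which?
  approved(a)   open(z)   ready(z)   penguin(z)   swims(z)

penguin(z)

Round 1 — r6, r10, derive approved(a), swims(z).
Round 2 — r7, r11, derive open(z), large(a).
Round 3 — r8, derive green(a).
Round 4 — r1, r2, r5, derive signed(z), ready(z), flies(z).
Derived: swims(z) (round 1), open(z) (round 2), ready(z) (round 4), approved(a) (round 1). penguin(z) never appears in any round.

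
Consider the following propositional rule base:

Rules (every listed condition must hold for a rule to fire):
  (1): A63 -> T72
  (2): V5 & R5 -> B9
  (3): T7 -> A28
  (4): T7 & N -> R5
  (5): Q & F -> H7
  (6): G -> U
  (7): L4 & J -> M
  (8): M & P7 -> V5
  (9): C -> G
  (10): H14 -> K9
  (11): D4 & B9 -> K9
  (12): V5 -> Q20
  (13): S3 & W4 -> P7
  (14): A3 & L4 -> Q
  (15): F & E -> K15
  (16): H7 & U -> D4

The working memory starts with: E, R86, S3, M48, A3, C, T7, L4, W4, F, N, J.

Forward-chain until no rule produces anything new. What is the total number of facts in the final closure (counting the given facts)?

26

Round 1 fires (3), (4), (7), (9), (13), (14), (15), giving A28, R5, M, G, P7, Q, K15.
Round 2 fires (5), (6), (8), giving H7, U, V5.
Round 3 fires (2), (12), (16), giving B9, Q20, D4.
Round 4 fires (11), giving K9.
Closure: {A28, A3, B9, C, D4, E, F, G, H7, J, K15, K9, L4, M, M48, N, P7, Q, Q20, R5, R86, S3, T7, U, V5, W4} — 26 facts.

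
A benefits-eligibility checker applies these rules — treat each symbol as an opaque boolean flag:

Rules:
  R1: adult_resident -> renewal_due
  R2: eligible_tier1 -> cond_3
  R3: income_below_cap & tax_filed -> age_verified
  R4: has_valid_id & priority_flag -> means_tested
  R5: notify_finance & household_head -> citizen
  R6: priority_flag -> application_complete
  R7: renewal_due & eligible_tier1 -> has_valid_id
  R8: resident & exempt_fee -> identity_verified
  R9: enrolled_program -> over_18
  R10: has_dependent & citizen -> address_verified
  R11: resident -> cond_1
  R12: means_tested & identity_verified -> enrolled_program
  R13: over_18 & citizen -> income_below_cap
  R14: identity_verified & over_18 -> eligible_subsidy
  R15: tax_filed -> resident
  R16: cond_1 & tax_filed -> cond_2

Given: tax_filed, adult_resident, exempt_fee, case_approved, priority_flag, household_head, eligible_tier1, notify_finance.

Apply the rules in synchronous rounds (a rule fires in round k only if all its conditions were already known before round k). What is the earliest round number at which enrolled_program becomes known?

4

Round 1: R1 [adult_resident -> renewal_due]; R2 [eligible_tier1 -> cond_3]; R5 [notify_finance & household_head -> citizen]; R6 [priority_flag -> application_complete]; R15 [tax_filed -> resident]. New: renewal_due, cond_3, citizen, application_complete, resident.
Round 2: R7 [renewal_due & eligible_tier1 -> has_valid_id]; R8 [resident & exempt_fee -> identity_verified]; R11 [resident -> cond_1]. New: has_valid_id, identity_verified, cond_1.
Round 3: R4 [has_valid_id & priority_flag -> means_tested]; R16 [cond_1 & tax_filed -> cond_2]. New: means_tested, cond_2.
Round 4: R12 [means_tested & identity_verified -> enrolled_program]. New: enrolled_program.
enrolled_program first appears in round 4.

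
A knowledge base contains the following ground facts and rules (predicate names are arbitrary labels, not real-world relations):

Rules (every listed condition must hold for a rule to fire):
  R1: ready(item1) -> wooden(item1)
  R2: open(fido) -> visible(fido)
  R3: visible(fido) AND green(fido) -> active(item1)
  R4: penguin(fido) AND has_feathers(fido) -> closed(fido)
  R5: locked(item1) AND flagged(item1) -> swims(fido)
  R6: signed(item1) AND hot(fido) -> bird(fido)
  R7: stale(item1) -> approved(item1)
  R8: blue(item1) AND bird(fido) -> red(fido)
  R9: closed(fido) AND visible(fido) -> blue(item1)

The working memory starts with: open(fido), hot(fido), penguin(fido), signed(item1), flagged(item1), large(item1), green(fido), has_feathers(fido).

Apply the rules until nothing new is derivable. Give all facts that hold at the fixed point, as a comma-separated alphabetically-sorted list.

active(item1), bird(fido), blue(item1), closed(fido), flagged(item1), green(fido), has_feathers(fido), hot(fido), large(item1), open(fido), penguin(fido), red(fido), signed(item1), visible(fido)

Round 1: R2 [open(fido) -> visible(fido)]; R4 [penguin(fido) AND has_feathers(fido) -> closed(fido)]; R6 [signed(item1) AND hot(fido) -> bird(fido)]. Adds visible(fido), closed(fido), bird(fido).
Round 2: R3 [visible(fido) AND green(fido) -> active(item1)]; R9 [closed(fido) AND visible(fido) -> blue(item1)]. Adds active(item1), blue(item1).
Round 3: R8 [blue(item1) AND bird(fido) -> red(fido)]. Adds red(fido).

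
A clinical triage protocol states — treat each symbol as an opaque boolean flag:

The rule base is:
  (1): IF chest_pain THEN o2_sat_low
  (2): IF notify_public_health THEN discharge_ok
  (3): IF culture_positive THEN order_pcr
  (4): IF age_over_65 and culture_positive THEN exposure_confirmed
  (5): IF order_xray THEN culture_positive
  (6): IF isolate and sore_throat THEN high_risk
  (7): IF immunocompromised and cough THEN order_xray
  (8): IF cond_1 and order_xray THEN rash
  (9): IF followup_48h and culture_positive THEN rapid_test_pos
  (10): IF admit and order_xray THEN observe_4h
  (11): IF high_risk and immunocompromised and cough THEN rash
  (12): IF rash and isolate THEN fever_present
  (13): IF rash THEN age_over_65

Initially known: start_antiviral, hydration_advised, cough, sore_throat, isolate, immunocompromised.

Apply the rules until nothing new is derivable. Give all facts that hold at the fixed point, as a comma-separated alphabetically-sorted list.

age_over_65, cough, culture_positive, exposure_confirmed, fever_present, high_risk, hydration_advised, immunocompromised, isolate, order_pcr, order_xray, rash, sore_throat, start_antiviral

Round 1: (6) [IF isolate and sore_throat THEN high_risk]; (7) [IF immunocompromised and cough THEN order_xray]. New: high_risk, order_xray.
Round 2: (5) [IF order_xray THEN culture_positive]; (11) [IF high_risk and immunocompromised and cough THEN rash]. New: culture_positive, rash.
Round 3: (3) [IF culture_positive THEN order_pcr]; (12) [IF rash and isolate THEN fever_present]; (13) [IF rash THEN age_over_65]. New: order_pcr, fever_present, age_over_65.
Round 4: (4) [IF age_over_65 and culture_positive THEN exposure_confirmed]. New: exposure_confirmed.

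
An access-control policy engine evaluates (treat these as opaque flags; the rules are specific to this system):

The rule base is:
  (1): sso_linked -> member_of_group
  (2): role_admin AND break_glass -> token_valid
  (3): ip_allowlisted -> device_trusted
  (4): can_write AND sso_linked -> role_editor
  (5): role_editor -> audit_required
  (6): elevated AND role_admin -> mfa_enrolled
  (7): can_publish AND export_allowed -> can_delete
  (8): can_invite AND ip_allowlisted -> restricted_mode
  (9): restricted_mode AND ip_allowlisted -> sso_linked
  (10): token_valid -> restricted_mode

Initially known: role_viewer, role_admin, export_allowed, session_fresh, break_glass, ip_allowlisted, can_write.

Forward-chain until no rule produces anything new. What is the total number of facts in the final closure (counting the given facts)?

Round 1 — (2), (3), derive token_valid, device_trusted.
Round 2 — (10), derive restricted_mode.
Round 3 — (9), derive sso_linked.
Round 4 — (1), (4), derive member_of_group, role_editor.
Round 5 — (5), derive audit_required.
Closure: {audit_required, break_glass, can_write, device_trusted, export_allowed, ip_allowlisted, member_of_group, restricted_mode, role_admin, role_editor, role_viewer, session_fresh, sso_linked, token_valid} — 14 facts.

14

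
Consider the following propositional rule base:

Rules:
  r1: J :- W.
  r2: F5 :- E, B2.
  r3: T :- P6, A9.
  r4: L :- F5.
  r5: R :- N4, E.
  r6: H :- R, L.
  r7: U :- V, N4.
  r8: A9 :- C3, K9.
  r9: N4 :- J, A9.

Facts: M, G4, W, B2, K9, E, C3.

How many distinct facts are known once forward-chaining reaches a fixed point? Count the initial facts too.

[1] r1 [J :- W.]; r2 [F5 :- E, B2.]; r8 [A9 :- C3, K9.]. ⇒ new: J, F5, A9.
[2] r4 [L :- F5.]; r9 [N4 :- J, A9.]. ⇒ new: L, N4.
[3] r5 [R :- N4, E.]. ⇒ new: R.
[4] r6 [H :- R, L.]. ⇒ new: H.
Closure: {A9, B2, C3, E, F5, G4, H, J, K9, L, M, N4, R, W} — 14 facts.

14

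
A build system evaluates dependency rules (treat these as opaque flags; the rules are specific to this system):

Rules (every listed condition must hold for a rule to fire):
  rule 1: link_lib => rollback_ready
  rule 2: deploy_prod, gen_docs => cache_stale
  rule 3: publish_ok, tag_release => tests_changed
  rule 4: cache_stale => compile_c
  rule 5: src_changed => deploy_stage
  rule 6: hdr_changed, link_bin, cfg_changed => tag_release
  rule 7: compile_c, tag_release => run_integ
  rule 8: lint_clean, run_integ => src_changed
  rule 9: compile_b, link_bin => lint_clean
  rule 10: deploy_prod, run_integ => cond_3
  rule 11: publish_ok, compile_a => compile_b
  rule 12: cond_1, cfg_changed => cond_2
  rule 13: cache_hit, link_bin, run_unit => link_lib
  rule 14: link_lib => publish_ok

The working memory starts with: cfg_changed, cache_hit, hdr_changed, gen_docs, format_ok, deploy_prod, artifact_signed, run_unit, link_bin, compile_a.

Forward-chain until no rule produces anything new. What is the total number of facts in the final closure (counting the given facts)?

23

Round 1: rule 2 [deploy_prod, gen_docs => cache_stale]; rule 6 [hdr_changed, link_bin, cfg_changed => tag_release]; rule 13 [cache_hit, link_bin, run_unit => link_lib]. New: cache_stale, tag_release, link_lib.
Round 2: rule 1 [link_lib => rollback_ready]; rule 4 [cache_stale => compile_c]; rule 14 [link_lib => publish_ok]. New: rollback_ready, compile_c, publish_ok.
Round 3: rule 3 [publish_ok, tag_release => tests_changed]; rule 7 [compile_c, tag_release => run_integ]; rule 11 [publish_ok, compile_a => compile_b]. New: tests_changed, run_integ, compile_b.
Round 4: rule 9 [compile_b, link_bin => lint_clean]; rule 10 [deploy_prod, run_integ => cond_3]. New: lint_clean, cond_3.
Round 5: rule 8 [lint_clean, run_integ => src_changed]. New: src_changed.
Round 6: rule 5 [src_changed => deploy_stage]. New: deploy_stage.
Closure: {artifact_signed, cache_hit, cache_stale, cfg_changed, compile_a, compile_b, compile_c, cond_3, deploy_prod, deploy_stage, format_ok, gen_docs, hdr_changed, link_bin, link_lib, lint_clean, publish_ok, rollback_ready, run_integ, run_unit, src_changed, tag_release, tests_changed} — 23 facts.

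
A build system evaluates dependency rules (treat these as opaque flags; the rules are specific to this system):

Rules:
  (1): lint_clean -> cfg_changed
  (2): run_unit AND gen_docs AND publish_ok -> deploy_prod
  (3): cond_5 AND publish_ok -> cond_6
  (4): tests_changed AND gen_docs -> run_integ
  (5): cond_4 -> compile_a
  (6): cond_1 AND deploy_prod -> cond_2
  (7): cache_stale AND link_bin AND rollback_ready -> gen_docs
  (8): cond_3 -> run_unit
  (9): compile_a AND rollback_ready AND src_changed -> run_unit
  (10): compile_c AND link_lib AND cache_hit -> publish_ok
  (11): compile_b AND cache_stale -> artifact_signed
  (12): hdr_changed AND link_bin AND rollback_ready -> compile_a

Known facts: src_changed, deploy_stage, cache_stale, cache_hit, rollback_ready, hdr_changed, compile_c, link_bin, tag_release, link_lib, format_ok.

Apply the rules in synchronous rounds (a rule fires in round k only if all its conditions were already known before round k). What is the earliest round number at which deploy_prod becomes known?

3

Round 1: (7) [cache_stale AND link_bin AND rollback_ready -> gen_docs]; (10) [compile_c AND link_lib AND cache_hit -> publish_ok]; (12) [hdr_changed AND link_bin AND rollback_ready -> compile_a]. Adds gen_docs, publish_ok, compile_a.
Round 2: (9) [compile_a AND rollback_ready AND src_changed -> run_unit]. Adds run_unit.
Round 3: (2) [run_unit AND gen_docs AND publish_ok -> deploy_prod]. Adds deploy_prod.
deploy_prod first appears in round 3.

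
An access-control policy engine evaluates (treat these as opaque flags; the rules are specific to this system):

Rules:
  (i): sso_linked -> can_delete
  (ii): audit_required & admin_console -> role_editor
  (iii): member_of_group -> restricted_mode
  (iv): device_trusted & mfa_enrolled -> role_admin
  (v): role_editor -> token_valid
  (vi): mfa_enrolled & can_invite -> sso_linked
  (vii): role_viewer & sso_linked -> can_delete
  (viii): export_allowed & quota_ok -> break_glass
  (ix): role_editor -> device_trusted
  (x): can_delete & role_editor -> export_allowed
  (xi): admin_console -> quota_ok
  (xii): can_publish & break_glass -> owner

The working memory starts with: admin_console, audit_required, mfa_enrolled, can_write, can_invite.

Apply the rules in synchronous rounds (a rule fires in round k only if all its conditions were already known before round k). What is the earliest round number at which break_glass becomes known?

4

Round 1 — (ii), (vi), (xi), derive role_editor, sso_linked, quota_ok.
Round 2 — (i), (v), (ix), derive can_delete, token_valid, device_trusted.
Round 3 — (iv), (x), derive role_admin, export_allowed.
Round 4 — (viii), derive break_glass.
break_glass first appears in round 4.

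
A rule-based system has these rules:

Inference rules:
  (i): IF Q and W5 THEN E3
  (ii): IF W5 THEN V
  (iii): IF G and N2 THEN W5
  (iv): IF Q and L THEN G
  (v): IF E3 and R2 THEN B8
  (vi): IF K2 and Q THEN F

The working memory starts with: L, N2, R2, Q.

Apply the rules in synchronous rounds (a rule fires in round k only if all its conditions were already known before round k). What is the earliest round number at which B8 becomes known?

Round 1 — (iv), derive G.
Round 2 — (iii), derive W5.
Round 3 — (i), (ii), derive E3, V.
Round 4 — (v), derive B8.
B8 first appears in round 4.

4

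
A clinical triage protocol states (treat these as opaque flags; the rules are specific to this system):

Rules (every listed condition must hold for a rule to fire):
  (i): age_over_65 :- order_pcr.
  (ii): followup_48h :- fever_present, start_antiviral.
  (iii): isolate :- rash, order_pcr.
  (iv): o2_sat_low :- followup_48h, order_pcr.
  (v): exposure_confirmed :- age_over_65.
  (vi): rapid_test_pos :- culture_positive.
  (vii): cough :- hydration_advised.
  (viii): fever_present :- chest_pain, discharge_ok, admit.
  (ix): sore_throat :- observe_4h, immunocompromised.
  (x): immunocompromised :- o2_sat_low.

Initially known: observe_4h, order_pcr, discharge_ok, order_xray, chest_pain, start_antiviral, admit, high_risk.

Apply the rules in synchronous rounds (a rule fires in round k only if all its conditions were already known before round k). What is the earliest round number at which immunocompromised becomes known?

[1] (i) [age_over_65 :- order_pcr.]; (viii) [fever_present :- chest_pain, discharge_ok, admit.]. ⇒ new: age_over_65, fever_present.
[2] (ii) [followup_48h :- fever_present, start_antiviral.]; (v) [exposure_confirmed :- age_over_65.]. ⇒ new: followup_48h, exposure_confirmed.
[3] (iv) [o2_sat_low :- followup_48h, order_pcr.]. ⇒ new: o2_sat_low.
[4] (x) [immunocompromised :- o2_sat_low.]. ⇒ new: immunocompromised.
immunocompromised first appears in round 4.

4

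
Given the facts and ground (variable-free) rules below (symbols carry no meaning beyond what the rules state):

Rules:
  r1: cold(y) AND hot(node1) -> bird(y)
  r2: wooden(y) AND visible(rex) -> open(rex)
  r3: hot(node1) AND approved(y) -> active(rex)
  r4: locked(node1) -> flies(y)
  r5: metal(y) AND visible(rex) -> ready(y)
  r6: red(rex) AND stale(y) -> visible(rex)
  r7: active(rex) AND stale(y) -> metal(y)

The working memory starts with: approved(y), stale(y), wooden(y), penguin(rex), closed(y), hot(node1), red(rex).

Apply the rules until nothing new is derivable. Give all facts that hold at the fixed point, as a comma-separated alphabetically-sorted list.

Round 1: r3 [hot(node1) AND approved(y) -> active(rex)]; r6 [red(rex) AND stale(y) -> visible(rex)]. Adds active(rex), visible(rex).
Round 2: r2 [wooden(y) AND visible(rex) -> open(rex)]; r7 [active(rex) AND stale(y) -> metal(y)]. Adds open(rex), metal(y).
Round 3: r5 [metal(y) AND visible(rex) -> ready(y)]. Adds ready(y).

active(rex), approved(y), closed(y), hot(node1), metal(y), open(rex), penguin(rex), ready(y), red(rex), stale(y), visible(rex), wooden(y)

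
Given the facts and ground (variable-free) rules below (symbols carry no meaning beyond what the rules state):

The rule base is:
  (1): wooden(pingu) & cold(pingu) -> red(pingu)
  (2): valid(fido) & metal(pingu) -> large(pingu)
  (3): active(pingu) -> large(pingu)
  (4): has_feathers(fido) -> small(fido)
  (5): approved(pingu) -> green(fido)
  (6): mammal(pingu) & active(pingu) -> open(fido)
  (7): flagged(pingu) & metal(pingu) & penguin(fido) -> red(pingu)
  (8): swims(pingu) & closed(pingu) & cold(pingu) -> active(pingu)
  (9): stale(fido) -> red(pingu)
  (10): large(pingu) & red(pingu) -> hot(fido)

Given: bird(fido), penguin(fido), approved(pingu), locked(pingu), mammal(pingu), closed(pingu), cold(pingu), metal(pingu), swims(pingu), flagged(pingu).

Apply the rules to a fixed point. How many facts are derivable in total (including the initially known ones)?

[1] (5) [approved(pingu) -> green(fido)]; (7) [flagged(pingu) & metal(pingu) & penguin(fido) -> red(pingu)]; (8) [swims(pingu) & closed(pingu) & cold(pingu) -> active(pingu)]. ⇒ new: green(fido), red(pingu), active(pingu).
[2] (3) [active(pingu) -> large(pingu)]; (6) [mammal(pingu) & active(pingu) -> open(fido)]. ⇒ new: large(pingu), open(fido).
[3] (10) [large(pingu) & red(pingu) -> hot(fido)]. ⇒ new: hot(fido).
Closure: {active(pingu), approved(pingu), bird(fido), closed(pingu), cold(pingu), flagged(pingu), green(fido), hot(fido), large(pingu), locked(pingu), mammal(pingu), metal(pingu), open(fido), penguin(fido), red(pingu), swims(pingu)} — 16 facts.

16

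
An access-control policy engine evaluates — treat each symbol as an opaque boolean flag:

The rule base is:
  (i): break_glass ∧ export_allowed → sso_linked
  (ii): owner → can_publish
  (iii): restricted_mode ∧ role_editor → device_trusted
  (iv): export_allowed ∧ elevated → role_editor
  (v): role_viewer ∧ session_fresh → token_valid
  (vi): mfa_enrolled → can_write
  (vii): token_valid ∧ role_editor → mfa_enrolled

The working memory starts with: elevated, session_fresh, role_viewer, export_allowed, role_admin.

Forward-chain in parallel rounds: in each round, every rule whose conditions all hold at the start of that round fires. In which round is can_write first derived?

Round 1: (iv) [export_allowed ∧ elevated → role_editor]; (v) [role_viewer ∧ session_fresh → token_valid]. Adds role_editor, token_valid.
Round 2: (vii) [token_valid ∧ role_editor → mfa_enrolled]. Adds mfa_enrolled.
Round 3: (vi) [mfa_enrolled → can_write]. Adds can_write.
can_write first appears in round 3.

3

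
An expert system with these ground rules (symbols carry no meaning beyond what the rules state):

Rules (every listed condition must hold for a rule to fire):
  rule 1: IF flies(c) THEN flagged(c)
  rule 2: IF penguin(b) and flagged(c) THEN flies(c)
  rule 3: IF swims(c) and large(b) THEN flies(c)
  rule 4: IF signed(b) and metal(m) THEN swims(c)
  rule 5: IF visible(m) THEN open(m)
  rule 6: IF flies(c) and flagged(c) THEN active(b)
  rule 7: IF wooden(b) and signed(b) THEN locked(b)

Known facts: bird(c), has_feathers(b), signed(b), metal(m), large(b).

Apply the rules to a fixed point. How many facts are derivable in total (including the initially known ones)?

9

[1] rule 4 [IF signed(b) and metal(m) THEN swims(c)]. ⇒ new: swims(c).
[2] rule 3 [IF swims(c) and large(b) THEN flies(c)]. ⇒ new: flies(c).
[3] rule 1 [IF flies(c) THEN flagged(c)]. ⇒ new: flagged(c).
[4] rule 6 [IF flies(c) and flagged(c) THEN active(b)]. ⇒ new: active(b).
Closure: {active(b), bird(c), flagged(c), flies(c), has_feathers(b), large(b), metal(m), signed(b), swims(c)} — 9 facts.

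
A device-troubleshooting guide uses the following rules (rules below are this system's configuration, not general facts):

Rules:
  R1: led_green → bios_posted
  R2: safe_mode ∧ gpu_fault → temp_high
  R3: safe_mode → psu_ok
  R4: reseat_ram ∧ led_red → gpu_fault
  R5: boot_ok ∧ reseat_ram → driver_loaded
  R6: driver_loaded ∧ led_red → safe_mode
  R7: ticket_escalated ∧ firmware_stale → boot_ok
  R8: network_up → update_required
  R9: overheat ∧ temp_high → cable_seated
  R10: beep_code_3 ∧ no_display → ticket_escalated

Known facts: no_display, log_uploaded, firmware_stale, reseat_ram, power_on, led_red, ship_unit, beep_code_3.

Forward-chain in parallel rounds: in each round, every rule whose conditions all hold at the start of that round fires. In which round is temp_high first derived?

Round 1: R4 [reseat_ram ∧ led_red → gpu_fault]; R10 [beep_code_3 ∧ no_display → ticket_escalated]. New: gpu_fault, ticket_escalated.
Round 2: R7 [ticket_escalated ∧ firmware_stale → boot_ok]. New: boot_ok.
Round 3: R5 [boot_ok ∧ reseat_ram → driver_loaded]. New: driver_loaded.
Round 4: R6 [driver_loaded ∧ led_red → safe_mode]. New: safe_mode.
Round 5: R2 [safe_mode ∧ gpu_fault → temp_high]; R3 [safe_mode → psu_ok]. New: temp_high, psu_ok.
temp_high first appears in round 5.

5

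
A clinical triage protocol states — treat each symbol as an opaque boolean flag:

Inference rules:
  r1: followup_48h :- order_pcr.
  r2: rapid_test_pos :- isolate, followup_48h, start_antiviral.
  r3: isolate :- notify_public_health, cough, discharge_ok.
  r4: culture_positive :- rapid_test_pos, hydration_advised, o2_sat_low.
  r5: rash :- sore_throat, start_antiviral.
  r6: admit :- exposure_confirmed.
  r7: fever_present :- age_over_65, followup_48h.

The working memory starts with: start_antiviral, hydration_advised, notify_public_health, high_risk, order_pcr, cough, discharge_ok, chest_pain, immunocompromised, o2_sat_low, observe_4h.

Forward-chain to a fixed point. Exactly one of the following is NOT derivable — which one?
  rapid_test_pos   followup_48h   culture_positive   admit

[1] r1 [followup_48h :- order_pcr.]; r3 [isolate :- notify_public_health, cough, discharge_ok.]. ⇒ new: followup_48h, isolate.
[2] r2 [rapid_test_pos :- isolate, followup_48h, start_antiviral.]. ⇒ new: rapid_test_pos.
[3] r4 [culture_positive :- rapid_test_pos, hydration_advised, o2_sat_low.]. ⇒ new: culture_positive.
Derived: culture_positive (round 3), rapid_test_pos (round 2), followup_48h (round 1). admit never appears in any round.

admit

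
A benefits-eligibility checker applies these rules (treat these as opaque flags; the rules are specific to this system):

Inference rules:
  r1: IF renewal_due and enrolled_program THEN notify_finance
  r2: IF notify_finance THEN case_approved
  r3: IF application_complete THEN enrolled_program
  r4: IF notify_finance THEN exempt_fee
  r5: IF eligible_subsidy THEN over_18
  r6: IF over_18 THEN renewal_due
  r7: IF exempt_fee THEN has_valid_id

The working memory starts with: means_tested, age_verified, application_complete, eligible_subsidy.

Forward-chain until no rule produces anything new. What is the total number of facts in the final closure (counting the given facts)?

Round 1: r3 [IF application_complete THEN enrolled_program]; r5 [IF eligible_subsidy THEN over_18]. Adds enrolled_program, over_18.
Round 2: r6 [IF over_18 THEN renewal_due]. Adds renewal_due.
Round 3: r1 [IF renewal_due and enrolled_program THEN notify_finance]. Adds notify_finance.
Round 4: r2 [IF notify_finance THEN case_approved]; r4 [IF notify_finance THEN exempt_fee]. Adds case_approved, exempt_fee.
Round 5: r7 [IF exempt_fee THEN has_valid_id]. Adds has_valid_id.
Closure: {age_verified, application_complete, case_approved, eligible_subsidy, enrolled_program, exempt_fee, has_valid_id, means_tested, notify_finance, over_18, renewal_due} — 11 facts.

11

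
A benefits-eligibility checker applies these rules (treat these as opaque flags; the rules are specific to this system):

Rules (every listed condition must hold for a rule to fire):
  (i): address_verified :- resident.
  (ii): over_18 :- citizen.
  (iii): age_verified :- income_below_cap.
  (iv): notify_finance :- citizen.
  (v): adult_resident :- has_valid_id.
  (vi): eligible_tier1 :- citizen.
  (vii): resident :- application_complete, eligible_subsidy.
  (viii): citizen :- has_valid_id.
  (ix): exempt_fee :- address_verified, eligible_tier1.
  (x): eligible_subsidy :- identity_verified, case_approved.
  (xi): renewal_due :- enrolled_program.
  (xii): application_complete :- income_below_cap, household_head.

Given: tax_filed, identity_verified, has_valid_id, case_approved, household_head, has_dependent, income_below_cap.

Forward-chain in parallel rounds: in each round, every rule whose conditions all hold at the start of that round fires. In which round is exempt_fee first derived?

Round 1: (iii) [age_verified :- income_below_cap.]; (v) [adult_resident :- has_valid_id.]; (viii) [citizen :- has_valid_id.]; (x) [eligible_subsidy :- identity_verified, case_approved.]; (xii) [application_complete :- income_below_cap, household_head.]. Adds age_verified, adult_resident, citizen, eligible_subsidy, application_complete.
Round 2: (ii) [over_18 :- citizen.]; (iv) [notify_finance :- citizen.]; (vi) [eligible_tier1 :- citizen.]; (vii) [resident :- application_complete, eligible_subsidy.]. Adds over_18, notify_finance, eligible_tier1, resident.
Round 3: (i) [address_verified :- resident.]. Adds address_verified.
Round 4: (ix) [exempt_fee :- address_verified, eligible_tier1.]. Adds exempt_fee.
exempt_fee first appears in round 4.

4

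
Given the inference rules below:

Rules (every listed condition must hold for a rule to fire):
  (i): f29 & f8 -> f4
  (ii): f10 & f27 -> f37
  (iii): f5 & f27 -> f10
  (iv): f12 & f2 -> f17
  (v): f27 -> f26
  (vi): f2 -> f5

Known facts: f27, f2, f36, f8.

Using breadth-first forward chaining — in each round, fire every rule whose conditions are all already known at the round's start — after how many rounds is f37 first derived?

[1] (v) [f27 -> f26]; (vi) [f2 -> f5]. ⇒ new: f26, f5.
[2] (iii) [f5 & f27 -> f10]. ⇒ new: f10.
[3] (ii) [f10 & f27 -> f37]. ⇒ new: f37.
f37 first appears in round 3.

3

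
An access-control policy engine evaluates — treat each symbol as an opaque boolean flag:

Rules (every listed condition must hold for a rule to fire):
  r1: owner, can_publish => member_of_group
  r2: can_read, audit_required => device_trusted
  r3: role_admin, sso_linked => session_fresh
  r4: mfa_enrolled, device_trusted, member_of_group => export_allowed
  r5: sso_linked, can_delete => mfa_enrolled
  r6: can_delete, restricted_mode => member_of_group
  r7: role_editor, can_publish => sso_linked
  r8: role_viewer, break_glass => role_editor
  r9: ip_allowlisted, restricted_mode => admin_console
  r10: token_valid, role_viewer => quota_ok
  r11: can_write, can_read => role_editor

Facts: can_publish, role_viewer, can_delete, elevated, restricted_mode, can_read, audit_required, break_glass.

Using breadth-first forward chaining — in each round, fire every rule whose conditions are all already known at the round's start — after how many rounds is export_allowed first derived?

4

[1] r2 [can_read, audit_required => device_trusted]; r6 [can_delete, restricted_mode => member_of_group]; r8 [role_viewer, break_glass => role_editor]. ⇒ new: device_trusted, member_of_group, role_editor.
[2] r7 [role_editor, can_publish => sso_linked]. ⇒ new: sso_linked.
[3] r5 [sso_linked, can_delete => mfa_enrolled]. ⇒ new: mfa_enrolled.
[4] r4 [mfa_enrolled, device_trusted, member_of_group => export_allowed]. ⇒ new: export_allowed.
export_allowed first appears in round 4.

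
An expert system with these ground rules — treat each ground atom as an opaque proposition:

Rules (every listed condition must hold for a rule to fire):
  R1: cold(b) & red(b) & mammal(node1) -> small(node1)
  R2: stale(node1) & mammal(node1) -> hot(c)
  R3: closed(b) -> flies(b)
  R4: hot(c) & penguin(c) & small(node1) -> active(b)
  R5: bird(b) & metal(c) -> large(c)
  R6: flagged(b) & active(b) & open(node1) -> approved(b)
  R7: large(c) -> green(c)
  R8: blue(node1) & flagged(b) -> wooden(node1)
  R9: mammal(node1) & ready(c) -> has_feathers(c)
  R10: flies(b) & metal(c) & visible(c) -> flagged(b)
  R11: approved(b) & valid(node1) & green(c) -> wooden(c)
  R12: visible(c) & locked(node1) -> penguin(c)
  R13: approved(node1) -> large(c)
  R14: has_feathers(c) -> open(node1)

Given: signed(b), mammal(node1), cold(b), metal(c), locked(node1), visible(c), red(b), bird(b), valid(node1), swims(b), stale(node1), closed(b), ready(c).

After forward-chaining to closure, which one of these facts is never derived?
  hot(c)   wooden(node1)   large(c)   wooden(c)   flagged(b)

Round 1 — R1, R2, R3, R5, R9, R12, derive small(node1), hot(c), flies(b), large(c), has_feathers(c), penguin(c).
Round 2 — R4, R7, R10, R14, derive active(b), green(c), flagged(b), open(node1).
Round 3 — R6, derive approved(b).
Round 4 — R11, derive wooden(c).
Derived: large(c) (round 1), hot(c) (round 1), wooden(c) (round 4), flagged(b) (round 2). wooden(node1) never appears in any round.

wooden(node1)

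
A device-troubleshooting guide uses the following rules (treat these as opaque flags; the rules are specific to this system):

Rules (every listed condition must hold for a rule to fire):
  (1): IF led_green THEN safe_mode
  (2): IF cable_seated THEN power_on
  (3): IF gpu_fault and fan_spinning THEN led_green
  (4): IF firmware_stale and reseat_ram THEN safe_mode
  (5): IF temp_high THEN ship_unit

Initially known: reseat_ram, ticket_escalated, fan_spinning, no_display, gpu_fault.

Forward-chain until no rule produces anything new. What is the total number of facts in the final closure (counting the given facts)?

7

Round 1 fires (3), giving led_green.
Round 2 fires (1), giving safe_mode.
Closure: {fan_spinning, gpu_fault, led_green, no_display, reseat_ram, safe_mode, ticket_escalated} — 7 facts.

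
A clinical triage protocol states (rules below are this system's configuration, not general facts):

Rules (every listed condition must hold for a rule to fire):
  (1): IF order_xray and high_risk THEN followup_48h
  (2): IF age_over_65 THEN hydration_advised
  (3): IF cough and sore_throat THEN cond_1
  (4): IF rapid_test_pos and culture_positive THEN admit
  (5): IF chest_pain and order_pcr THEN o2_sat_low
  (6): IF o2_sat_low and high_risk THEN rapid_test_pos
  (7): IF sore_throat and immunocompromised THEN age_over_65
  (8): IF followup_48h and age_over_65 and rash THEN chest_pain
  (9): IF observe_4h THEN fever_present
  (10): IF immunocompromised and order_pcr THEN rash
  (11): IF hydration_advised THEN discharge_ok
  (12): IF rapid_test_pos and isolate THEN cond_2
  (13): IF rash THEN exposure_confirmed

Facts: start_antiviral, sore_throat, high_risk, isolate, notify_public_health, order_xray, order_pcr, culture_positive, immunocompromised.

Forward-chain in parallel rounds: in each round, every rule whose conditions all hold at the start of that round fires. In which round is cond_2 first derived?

5

[1] (1) [IF order_xray and high_risk THEN followup_48h]; (7) [IF sore_throat and immunocompromised THEN age_over_65]; (10) [IF immunocompromised and order_pcr THEN rash]. ⇒ new: followup_48h, age_over_65, rash.
[2] (2) [IF age_over_65 THEN hydration_advised]; (8) [IF followup_48h and age_over_65 and rash THEN chest_pain]; (13) [IF rash THEN exposure_confirmed]. ⇒ new: hydration_advised, chest_pain, exposure_confirmed.
[3] (5) [IF chest_pain and order_pcr THEN o2_sat_low]; (11) [IF hydration_advised THEN discharge_ok]. ⇒ new: o2_sat_low, discharge_ok.
[4] (6) [IF o2_sat_low and high_risk THEN rapid_test_pos]. ⇒ new: rapid_test_pos.
[5] (4) [IF rapid_test_pos and culture_positive THEN admit]; (12) [IF rapid_test_pos and isolate THEN cond_2]. ⇒ new: admit, cond_2.
cond_2 first appears in round 5.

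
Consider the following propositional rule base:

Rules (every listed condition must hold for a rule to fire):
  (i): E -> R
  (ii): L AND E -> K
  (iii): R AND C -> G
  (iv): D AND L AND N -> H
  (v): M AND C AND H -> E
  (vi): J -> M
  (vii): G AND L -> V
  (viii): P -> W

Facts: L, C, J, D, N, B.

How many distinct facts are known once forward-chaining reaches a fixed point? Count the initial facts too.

Round 1: (iv) [D AND L AND N -> H]; (vi) [J -> M]. Adds H, M.
Round 2: (v) [M AND C AND H -> E]. Adds E.
Round 3: (i) [E -> R]; (ii) [L AND E -> K]. Adds R, K.
Round 4: (iii) [R AND C -> G]. Adds G.
Round 5: (vii) [G AND L -> V]. Adds V.
Closure: {B, C, D, E, G, H, J, K, L, M, N, R, V} — 13 facts.

13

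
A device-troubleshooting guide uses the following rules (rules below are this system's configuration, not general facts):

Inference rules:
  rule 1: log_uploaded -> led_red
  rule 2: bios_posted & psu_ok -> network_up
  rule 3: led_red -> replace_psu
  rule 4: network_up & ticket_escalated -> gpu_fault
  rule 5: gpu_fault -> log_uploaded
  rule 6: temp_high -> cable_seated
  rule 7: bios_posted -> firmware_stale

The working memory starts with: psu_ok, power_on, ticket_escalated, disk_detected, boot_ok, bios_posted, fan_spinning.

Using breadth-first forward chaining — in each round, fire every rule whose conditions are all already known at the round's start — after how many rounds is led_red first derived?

Round 1: rule 2 [bios_posted & psu_ok -> network_up]; rule 7 [bios_posted -> firmware_stale]. New: network_up, firmware_stale.
Round 2: rule 4 [network_up & ticket_escalated -> gpu_fault]. New: gpu_fault.
Round 3: rule 5 [gpu_fault -> log_uploaded]. New: log_uploaded.
Round 4: rule 1 [log_uploaded -> led_red]. New: led_red.
led_red first appears in round 4.

4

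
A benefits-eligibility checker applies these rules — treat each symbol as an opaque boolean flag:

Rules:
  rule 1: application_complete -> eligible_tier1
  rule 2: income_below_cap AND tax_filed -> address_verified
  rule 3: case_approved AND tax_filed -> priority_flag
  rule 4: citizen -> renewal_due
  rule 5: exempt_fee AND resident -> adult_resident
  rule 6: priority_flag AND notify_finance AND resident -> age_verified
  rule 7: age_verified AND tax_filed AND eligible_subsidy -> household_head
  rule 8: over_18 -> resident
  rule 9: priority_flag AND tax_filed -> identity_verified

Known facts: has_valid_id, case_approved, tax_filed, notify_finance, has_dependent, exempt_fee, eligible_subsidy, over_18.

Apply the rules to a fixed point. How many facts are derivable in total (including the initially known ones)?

Round 1: rule 3 [case_approved AND tax_filed -> priority_flag]; rule 8 [over_18 -> resident]. New: priority_flag, resident.
Round 2: rule 5 [exempt_fee AND resident -> adult_resident]; rule 6 [priority_flag AND notify_finance AND resident -> age_verified]; rule 9 [priority_flag AND tax_filed -> identity_verified]. New: adult_resident, age_verified, identity_verified.
Round 3: rule 7 [age_verified AND tax_filed AND eligible_subsidy -> household_head]. New: household_head.
Closure: {adult_resident, age_verified, case_approved, eligible_subsidy, exempt_fee, has_dependent, has_valid_id, household_head, identity_verified, notify_finance, over_18, priority_flag, resident, tax_filed} — 14 facts.

14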